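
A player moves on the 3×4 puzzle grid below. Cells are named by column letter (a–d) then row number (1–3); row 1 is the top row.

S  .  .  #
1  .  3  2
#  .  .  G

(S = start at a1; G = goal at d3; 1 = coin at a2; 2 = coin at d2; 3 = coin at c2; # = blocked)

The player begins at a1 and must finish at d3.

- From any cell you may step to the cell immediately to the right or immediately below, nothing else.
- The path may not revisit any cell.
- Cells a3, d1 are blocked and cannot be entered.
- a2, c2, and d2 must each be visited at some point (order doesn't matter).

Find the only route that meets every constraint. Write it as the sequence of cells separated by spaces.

a1 a2 b2 c2 d2 d3

Moves only go right or down, so the column and row indices never decrease.
Route from a1: down to a2, 3× right (reaching d2), down to d3 — 5 moves in all.
Check: all required cells visited.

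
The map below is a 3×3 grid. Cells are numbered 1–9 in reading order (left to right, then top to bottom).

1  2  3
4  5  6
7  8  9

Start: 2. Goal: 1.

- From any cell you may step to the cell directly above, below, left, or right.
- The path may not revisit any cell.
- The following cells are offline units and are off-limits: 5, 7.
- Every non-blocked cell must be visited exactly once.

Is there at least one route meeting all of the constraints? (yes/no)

no

Cell 4 has only one open neighbour but is neither the start nor the goal, so a Hamiltonian route would have to both enter and leave it through the same neighbour — impossible without revisiting.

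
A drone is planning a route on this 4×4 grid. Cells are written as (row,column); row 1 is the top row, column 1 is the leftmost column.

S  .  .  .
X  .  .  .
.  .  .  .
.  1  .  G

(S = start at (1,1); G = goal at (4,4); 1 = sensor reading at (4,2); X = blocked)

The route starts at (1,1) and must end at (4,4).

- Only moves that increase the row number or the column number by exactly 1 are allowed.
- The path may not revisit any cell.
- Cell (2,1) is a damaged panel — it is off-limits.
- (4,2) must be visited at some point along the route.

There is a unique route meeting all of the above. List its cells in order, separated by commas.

(1,1), (1,2), (2,2), (3,2), (4,2), (4,3), (4,4)

Moves only go right or down, so the column and row indices never decrease.
Route from (1,1): right to (1,2), 3× down (reaching (4,2)), 2× right (reaching (4,4)) — 6 moves in all.
Check: all required cells visited.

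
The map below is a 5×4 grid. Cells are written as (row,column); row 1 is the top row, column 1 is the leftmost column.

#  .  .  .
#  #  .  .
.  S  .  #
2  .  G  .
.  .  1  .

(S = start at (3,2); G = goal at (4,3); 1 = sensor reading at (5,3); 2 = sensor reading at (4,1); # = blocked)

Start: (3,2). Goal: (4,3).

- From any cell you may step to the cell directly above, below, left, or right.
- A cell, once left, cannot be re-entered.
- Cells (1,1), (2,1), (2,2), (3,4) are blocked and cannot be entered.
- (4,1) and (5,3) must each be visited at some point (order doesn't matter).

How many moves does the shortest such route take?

6

Any route passes through (4,1) and (5,3) in some order between (3,2) and (4,3). Summing Manhattan distances along each leg and taking the cheapest ordering ((3,2) → (4,1) → (5,3) → (4,3)) gives a lower bound of 2 + 3 + 1 = 6 moves.
A route of 6 moves achieves this: (3,2) → (4,2) → (4,1) → (5,1) → (5,2) → (5,3) → (4,3).
Since 6 matches the lower bound, it is optimal.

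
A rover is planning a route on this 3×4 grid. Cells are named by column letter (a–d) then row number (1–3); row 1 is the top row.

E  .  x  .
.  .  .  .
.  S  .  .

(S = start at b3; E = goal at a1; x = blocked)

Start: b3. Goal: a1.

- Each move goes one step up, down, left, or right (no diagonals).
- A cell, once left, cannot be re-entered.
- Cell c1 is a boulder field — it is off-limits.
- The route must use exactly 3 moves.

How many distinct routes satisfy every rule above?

Need simple routes of exactly 3 moves from b3 to a1 (Manhattan distance 3, so 0 moves are spent on a detour and 0 undoing it).
Enumerating: b3 b2 b1 a1 | b3 b2 a2 a1 | b3 a3 a2 a1.
That gives 3 routes.

3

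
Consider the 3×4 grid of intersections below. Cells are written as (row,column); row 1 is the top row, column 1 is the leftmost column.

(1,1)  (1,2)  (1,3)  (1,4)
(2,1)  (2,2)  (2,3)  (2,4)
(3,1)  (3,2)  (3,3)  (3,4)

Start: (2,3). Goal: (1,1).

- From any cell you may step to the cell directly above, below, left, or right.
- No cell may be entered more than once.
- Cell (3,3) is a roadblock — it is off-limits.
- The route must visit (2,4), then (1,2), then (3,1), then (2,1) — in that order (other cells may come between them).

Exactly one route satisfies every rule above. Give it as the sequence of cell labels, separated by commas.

(2,3), (2,4), (1,4), (1,3), (1,2), (2,2), (3,2), (3,1), (2,1), (1,1)

The waypoints must appear in the order (2,4), (1,2), (3,1), (2,1), with no cell reused.
Route from (2,3): right 1 to (2,4), up 1 to (1,4), left 2 to (1,2), down 2 to (3,2), left 1 to (3,1), up 2 to (1,1) — 9 moves in all.
Check: order respected ((2,4) at step 1, (1,2) at step 4, (3,1) at step 7, (2,1) at step 8).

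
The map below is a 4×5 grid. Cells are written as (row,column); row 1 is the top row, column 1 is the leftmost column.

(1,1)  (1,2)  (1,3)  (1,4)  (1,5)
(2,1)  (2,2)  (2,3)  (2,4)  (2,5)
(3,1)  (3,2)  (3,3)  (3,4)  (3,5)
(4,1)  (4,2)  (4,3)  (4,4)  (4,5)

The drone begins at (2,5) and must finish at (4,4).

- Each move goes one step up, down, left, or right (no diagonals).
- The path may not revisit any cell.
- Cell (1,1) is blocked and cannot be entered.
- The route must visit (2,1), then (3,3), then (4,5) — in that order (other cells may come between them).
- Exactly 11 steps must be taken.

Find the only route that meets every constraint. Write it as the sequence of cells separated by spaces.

(2,5) (2,4) (2,3) (2,2) (2,1) (3,1) (3,2) (3,3) (3,4) (3,5) (4,5) (4,4)

The waypoints must appear in the order (2,1), (3,3), (4,5), with no cell reused.
Route from (2,5): 4× left (reaching (2,1)), down to (3,1), 4× right (reaching (3,5)), down to (4,5), left to (4,4) — 11 moves in all.
Check: order respected ((2,1) at step 4, (3,3) at step 7, (4,5) at step 10); 11 moves as required.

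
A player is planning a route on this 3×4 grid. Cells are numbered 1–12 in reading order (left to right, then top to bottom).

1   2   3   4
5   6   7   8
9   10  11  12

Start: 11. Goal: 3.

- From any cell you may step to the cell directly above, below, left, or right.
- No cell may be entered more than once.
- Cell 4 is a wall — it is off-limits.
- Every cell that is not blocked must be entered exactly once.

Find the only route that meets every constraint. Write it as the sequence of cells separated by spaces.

Need to visit all 11 open cells exactly once, starting at 11 and ending at 3.
Route from 11: right 1 to 12, up 1 to 8, left 2 to 6, down 1 to 10, left 1 to 9, up 2 to 1, right 2 to 3 — 10 moves in all.
Check: all 11 open cells covered.

11 12 8 7 6 10 9 5 1 2 3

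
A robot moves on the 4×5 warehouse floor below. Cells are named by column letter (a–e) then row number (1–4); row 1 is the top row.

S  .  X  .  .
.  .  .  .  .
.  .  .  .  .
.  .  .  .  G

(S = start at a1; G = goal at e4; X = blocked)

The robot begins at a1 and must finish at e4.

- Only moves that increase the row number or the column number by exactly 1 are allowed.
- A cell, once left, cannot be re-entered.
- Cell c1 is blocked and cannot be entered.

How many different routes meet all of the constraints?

A right/down-only route from a1 to e4 makes exactly 3 down-moves and 4 right-moves in some order.
With no other constraints that would be C(7,3) = 35 routes.
Subtract routes through each blocked cell (inclusion–exclusion for overlaps): − through c1: 10 → 25.
That gives 25 routes.

25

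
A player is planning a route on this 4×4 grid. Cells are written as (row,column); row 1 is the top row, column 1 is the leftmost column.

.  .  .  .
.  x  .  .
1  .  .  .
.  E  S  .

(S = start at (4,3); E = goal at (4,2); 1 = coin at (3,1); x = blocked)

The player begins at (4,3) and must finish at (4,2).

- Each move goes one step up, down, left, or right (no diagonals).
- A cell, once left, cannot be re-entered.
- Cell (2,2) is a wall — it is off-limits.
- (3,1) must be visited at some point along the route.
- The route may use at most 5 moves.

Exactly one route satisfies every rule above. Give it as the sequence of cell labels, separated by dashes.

The 5-move cap with required stops at (3,1) leaves no slack for detours.
Route from (4,3): up to (3,3), 2× left (reaching (3,1)), down to (4,1), right to (4,2) — 5 moves in all.
Check: all required cells visited; 5 ≤ 5 moves.

(4,3) - (3,3) - (3,2) - (3,1) - (4,1) - (4,2)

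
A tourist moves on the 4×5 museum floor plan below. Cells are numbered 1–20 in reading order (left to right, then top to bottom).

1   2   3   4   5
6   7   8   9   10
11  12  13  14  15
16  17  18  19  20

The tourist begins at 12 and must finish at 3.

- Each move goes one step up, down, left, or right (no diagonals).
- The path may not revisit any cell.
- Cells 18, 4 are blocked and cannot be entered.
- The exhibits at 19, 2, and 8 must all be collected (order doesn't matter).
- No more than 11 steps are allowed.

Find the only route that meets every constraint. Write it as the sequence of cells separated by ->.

12 -> 13 -> 14 -> 19 -> 20 -> 15 -> 10 -> 9 -> 8 -> 7 -> 2 -> 3

The 11-move cap with required stops at 19, 2, 8 leaves no slack for detours.
Route from 12: 2× right (reaching 14), down to 19, right to 20, 2× up (reaching 10), 3× left (reaching 7), up to 2, right to 3 — 11 moves in all.
Check: all required cells visited; 11 ≤ 11 moves.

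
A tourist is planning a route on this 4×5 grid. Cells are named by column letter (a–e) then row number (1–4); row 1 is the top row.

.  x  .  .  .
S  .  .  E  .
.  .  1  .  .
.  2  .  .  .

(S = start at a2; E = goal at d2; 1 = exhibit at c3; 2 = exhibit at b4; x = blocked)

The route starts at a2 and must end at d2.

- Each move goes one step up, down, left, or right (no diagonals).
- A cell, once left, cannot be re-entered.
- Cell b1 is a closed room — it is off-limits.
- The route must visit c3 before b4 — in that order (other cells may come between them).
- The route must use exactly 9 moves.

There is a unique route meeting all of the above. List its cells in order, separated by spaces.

a2 b2 c2 c3 b3 b4 c4 d4 d3 d2

The waypoints must appear in the order c3, b4, with no cell reused.
Route from a2: right 2 to c2, down 1 to c3, left 1 to b3, down 1 to b4, right 2 to d4, up 2 to d2 — 9 moves in all.
Check: order respected (1 at step 3, 2 at step 5); 9 moves as required.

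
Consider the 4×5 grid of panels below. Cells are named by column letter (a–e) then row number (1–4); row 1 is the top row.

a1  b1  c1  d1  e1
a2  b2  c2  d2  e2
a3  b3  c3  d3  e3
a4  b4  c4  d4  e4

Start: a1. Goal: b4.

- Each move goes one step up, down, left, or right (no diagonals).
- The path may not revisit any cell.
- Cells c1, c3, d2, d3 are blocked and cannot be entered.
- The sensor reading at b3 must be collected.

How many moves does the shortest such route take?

4

Any route passes through b3 somewhere between a1 and b4. Summing Manhattan distances along the two legs (a1 → b3 → b4) gives a lower bound of 3 + 1 = 4 moves.
A route of 4 moves achieves this: a1 → a2 → a3 → b3 → b4.
Since 4 matches the lower bound, it is optimal.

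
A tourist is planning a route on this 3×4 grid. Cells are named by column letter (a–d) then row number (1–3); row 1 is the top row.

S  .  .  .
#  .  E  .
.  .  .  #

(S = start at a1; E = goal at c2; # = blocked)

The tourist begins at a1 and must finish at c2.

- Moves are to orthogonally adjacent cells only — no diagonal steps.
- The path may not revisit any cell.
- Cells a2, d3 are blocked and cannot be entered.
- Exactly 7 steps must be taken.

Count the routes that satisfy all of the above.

0

Need simple routes of exactly 7 moves from a1 to c2 (Manhattan distance 3, so 2 moves are spent on a detour and 2 undoing it).
No route satisfies every constraint, so the count is 0.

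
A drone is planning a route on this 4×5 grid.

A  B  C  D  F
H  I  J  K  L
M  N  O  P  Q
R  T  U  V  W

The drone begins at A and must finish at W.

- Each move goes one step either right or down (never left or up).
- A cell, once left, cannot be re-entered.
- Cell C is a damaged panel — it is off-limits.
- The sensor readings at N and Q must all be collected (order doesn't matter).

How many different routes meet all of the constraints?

3

A right/down-only route from A to W makes exactly 3 down-moves and 4 right-moves in some order.
With no other constraints that would be C(7,3) = 35 routes.
A monotone route can only reach the required cells in the order N, Q, so split there and multiply the segment counts (each segment already excludes blocked cells): A→N: 3; N→Q: 1; Q→W: 1; product = 3.
That gives 3 routes.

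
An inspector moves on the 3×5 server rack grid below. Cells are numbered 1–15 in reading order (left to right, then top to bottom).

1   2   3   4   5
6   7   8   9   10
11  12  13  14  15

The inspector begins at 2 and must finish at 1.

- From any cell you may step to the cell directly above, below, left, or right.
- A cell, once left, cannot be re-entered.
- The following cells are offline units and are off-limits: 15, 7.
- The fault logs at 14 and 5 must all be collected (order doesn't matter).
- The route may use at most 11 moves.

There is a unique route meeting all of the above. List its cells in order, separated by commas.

2, 3, 4, 5, 10, 9, 14, 13, 12, 11, 6, 1

Any route must reach 14 and 5 and still end at 1 within 11 moves, so the order of the required stops is forced.
Route from 2: 3× right (reaching 5), down to 10, left to 9, down to 14, 3× left (reaching 11), 2× up (reaching 1) — 11 moves in all.
Check: all required cells visited; 11 ≤ 11 moves.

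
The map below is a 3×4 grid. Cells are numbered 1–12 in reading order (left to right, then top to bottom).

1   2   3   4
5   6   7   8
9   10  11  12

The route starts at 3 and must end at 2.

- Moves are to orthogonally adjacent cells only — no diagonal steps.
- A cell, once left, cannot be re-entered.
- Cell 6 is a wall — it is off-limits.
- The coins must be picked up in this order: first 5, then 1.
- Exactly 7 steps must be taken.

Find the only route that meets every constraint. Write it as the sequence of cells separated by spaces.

The waypoints must appear in the order 5, 1, with no cell reused.
Route from 3: 2× down (reaching 11), 2× left (reaching 9), 2× up (reaching 1), right to 2 — 7 moves in all.
Check: order respected (5 at step 5, 1 at step 6); 7 moves as required.

3 7 11 10 9 5 1 2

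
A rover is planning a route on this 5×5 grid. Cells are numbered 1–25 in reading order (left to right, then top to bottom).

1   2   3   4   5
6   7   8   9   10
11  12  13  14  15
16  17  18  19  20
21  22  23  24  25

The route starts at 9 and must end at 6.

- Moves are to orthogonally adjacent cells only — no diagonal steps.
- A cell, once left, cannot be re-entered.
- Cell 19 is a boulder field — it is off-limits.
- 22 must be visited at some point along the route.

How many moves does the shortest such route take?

Any route passes through 22 somewhere between 9 and 6. Summing Manhattan distances along the two legs (9 → 22 → 6) gives a lower bound of 5 + 4 = 9 moves.
A route of 9 moves achieves this: 9 → 14 → 13 → 18 → 23 → 22 → 17 → 12 → 7 → 6.
Since 9 matches the lower bound, it is optimal.

9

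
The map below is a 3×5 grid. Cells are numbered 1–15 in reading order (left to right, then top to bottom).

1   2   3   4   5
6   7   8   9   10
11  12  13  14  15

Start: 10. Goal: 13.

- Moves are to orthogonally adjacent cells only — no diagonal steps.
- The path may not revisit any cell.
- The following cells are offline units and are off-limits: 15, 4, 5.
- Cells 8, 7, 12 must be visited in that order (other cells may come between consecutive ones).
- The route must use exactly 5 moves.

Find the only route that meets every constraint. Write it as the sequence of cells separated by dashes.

The waypoints must appear in the order 8, 7, 12, with no cell reused.
Route from 10: left 3 to 7, down 1 to 12, right 1 to 13 — 5 moves in all.
Check: order respected (8 at step 2, 7 at step 3, 12 at step 4); 5 moves as required.

10 - 9 - 8 - 7 - 12 - 13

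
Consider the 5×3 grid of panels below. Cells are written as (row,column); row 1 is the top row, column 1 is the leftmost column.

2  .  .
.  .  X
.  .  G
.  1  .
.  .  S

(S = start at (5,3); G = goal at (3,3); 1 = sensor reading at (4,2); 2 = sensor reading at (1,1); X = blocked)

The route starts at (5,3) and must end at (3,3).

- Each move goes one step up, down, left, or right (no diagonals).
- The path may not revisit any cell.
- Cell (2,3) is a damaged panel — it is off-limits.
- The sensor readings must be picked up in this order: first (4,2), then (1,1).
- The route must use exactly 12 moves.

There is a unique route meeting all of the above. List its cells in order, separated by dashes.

(5,3) - (4,3) - (4,2) - (5,2) - (5,1) - (4,1) - (3,1) - (2,1) - (1,1) - (1,2) - (2,2) - (3,2) - (3,3)

The waypoints must appear in the order (4,2), (1,1), with no cell reused.
Route from (5,3): up to (4,3), left to (4,2), down to (5,2), left to (5,1), 4× up (reaching (1,1)), right to (1,2), 2× down (reaching (3,2)), right to (3,3) — 12 moves in all.
Check: order respected (1 at step 2, 2 at step 8); 12 moves as required.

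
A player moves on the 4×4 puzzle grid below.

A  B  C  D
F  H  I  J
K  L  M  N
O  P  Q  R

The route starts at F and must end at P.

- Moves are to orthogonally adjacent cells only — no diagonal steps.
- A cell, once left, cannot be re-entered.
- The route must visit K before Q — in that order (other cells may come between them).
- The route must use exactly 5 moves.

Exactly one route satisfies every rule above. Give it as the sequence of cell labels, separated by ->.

The waypoints must appear in the order K, Q, with no cell reused.
Route from F: down 1 to K, right 2 to M, down 1 to Q, left 1 to P — 5 moves in all.
Check: order respected (K at step 1, Q at step 4); 5 moves as required.

F -> K -> L -> M -> Q -> P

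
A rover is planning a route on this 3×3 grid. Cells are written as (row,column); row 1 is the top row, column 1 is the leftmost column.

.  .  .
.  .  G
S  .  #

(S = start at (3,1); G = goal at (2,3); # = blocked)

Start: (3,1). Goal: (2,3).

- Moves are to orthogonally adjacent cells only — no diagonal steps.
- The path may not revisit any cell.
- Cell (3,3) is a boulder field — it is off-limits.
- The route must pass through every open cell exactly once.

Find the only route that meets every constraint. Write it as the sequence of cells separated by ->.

Need to visit all 8 open cells exactly once, starting at (3,1) and ending at (2,3).
Cell (1,3) has only two open neighbours ((2,3) and (1,2)), so the path must pass straight through it: one of those is the cell it's entered from and the other is where it exits.
Route from (3,1): right to (3,2), up to (2,2), left to (2,1), up to (1,1), 2× right (reaching (1,3)), down to (2,3) — 7 moves in all.
Check: all 8 open cells covered.

(3,1) -> (3,2) -> (2,2) -> (2,1) -> (1,1) -> (1,2) -> (1,3) -> (2,3)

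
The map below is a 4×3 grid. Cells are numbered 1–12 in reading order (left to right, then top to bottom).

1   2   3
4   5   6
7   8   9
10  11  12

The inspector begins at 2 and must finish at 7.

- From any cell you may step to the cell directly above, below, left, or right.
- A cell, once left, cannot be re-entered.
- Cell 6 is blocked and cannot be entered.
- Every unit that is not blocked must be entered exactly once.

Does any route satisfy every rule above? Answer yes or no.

Cell 3 has only one open neighbour but is neither the start nor the goal, so a Hamiltonian route would have to both enter and leave it through the same neighbour — impossible without revisiting.

no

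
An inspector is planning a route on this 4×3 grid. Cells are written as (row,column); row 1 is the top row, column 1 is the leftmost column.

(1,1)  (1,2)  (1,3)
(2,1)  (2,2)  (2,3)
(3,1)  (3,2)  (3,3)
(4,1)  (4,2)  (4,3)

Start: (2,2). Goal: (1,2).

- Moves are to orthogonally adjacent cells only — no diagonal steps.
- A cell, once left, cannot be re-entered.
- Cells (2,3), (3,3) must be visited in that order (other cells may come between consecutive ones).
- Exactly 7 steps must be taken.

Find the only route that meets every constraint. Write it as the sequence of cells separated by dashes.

(2,2) - (2,3) - (3,3) - (3,2) - (3,1) - (2,1) - (1,1) - (1,2)

The waypoints must appear in the order (2,3), (3,3), with no cell reused.
Route from (2,2): right to (2,3), down to (3,3), 2× left (reaching (3,1)), 2× up (reaching (1,1)), right to (1,2) — 7 moves in all.
Check: order respected ((2,3) at step 1, (3,3) at step 2); 7 moves as required.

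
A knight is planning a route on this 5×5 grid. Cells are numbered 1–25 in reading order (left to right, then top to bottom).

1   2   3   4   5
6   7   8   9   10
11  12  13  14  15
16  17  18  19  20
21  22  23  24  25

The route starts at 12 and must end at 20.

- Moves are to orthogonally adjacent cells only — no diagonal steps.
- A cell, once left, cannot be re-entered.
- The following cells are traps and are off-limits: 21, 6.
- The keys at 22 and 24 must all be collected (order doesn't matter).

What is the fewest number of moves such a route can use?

Any route passes through 22 and 24 in some order between 12 and 20. Summing Manhattan distances along each leg and taking the cheapest ordering (12 → 22 → 24 → 20) gives a lower bound of 2 + 2 + 2 = 6 moves.
A route of 6 moves achieves this: 12 → 17 → 22 → 23 → 24 → 19 → 20.
Since 6 matches the lower bound, it is optimal.

6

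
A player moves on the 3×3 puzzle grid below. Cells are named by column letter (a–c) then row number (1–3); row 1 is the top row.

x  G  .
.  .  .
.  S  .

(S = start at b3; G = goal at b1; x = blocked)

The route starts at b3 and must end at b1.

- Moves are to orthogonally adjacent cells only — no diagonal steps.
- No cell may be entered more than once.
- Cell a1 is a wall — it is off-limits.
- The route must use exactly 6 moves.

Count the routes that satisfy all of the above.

Need simple routes of exactly 6 moves from b3 to b1 (Manhattan distance 2, so 2 moves are spent on a detour and 2 undoing it).
Enumerating: b3 a3 a2 b2 c2 c1 b1.
That gives 1 route.

1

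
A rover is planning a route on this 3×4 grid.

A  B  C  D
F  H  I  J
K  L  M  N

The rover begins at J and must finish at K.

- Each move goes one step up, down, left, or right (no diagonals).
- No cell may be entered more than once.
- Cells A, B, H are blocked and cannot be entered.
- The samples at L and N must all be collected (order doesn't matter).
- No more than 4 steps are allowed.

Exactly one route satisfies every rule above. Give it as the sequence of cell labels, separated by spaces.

J N M L K

The 4-move cap with required stops at L, N leaves no slack for detours.
Route from J: down 1 to N, left 3 to K — 4 moves in all.
Check: all required cells visited; 4 ≤ 4 moves.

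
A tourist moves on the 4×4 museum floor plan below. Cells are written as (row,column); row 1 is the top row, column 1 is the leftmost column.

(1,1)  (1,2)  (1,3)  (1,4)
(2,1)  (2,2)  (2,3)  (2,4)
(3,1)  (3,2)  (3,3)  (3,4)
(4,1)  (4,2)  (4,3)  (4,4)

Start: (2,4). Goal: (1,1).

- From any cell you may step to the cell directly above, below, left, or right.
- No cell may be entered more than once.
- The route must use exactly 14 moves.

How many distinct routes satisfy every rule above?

Need simple routes of exactly 14 moves from (2,4) to (1,1) (Manhattan distance 4, so 5 moves are spent on a detour and 5 undoing it).
Branch systematically from the start, pruning whenever the remaining move budget drops below the Manhattan distance to (1,1) or differs from it in parity. Grouping the completions by first move — via (1,4): 8; via (3,4): 4; via (2,3): 1 — and summing: 8 + 4 + 1 = 13.
That gives 13 routes.

13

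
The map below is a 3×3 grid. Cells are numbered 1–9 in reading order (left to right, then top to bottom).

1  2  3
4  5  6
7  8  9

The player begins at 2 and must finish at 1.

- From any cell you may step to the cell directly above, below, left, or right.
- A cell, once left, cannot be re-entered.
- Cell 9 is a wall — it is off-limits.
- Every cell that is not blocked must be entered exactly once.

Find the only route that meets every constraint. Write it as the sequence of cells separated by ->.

Need to visit all 8 open cells exactly once, starting at 2 and ending at 1.
Cell 8 has only two open neighbours (5 and 7), so the path must pass straight through it: one of those is the cell it's entered from and the other is where it exits.
Route from 2: right to 3, down to 6, left to 5, down to 8, left to 7, 2× up (reaching 1) — 7 moves in all.
Check: all 8 open cells covered.

2 -> 3 -> 6 -> 5 -> 8 -> 7 -> 4 -> 1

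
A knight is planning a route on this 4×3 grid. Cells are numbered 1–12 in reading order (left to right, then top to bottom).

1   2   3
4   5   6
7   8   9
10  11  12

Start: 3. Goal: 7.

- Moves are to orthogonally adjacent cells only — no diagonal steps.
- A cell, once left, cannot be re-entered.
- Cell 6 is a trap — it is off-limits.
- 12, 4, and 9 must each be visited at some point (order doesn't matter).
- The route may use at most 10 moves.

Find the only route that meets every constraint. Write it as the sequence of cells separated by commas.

3, 2, 1, 4, 5, 8, 9, 12, 11, 10, 7

The 10-move cap with required stops at 12, 4, 9 leaves no slack for detours.
Route from 3: 2× left (reaching 1), down to 4, right to 5, down to 8, right to 9, down to 12, 2× left (reaching 10), up to 7 — 10 moves in all.
Check: all required cells visited; 10 ≤ 10 moves.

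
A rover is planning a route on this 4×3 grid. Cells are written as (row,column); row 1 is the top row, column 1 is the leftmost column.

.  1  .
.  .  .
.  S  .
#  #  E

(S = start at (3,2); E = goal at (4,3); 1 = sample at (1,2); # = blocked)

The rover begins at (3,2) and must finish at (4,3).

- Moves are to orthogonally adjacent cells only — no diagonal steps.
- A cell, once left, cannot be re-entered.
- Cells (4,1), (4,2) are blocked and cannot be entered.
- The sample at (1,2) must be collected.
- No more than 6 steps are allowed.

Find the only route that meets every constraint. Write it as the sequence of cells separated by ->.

Any route must reach (1,2) and still end at (4,3) within 6 moves, so the order of the required stops is forced.
Route from (3,2): 2× up (reaching (1,2)), right to (1,3), 3× down (reaching (4,3)) — 6 moves in all.
Check: all required cells visited; 6 ≤ 6 moves.

(3,2) -> (2,2) -> (1,2) -> (1,3) -> (2,3) -> (3,3) -> (4,3)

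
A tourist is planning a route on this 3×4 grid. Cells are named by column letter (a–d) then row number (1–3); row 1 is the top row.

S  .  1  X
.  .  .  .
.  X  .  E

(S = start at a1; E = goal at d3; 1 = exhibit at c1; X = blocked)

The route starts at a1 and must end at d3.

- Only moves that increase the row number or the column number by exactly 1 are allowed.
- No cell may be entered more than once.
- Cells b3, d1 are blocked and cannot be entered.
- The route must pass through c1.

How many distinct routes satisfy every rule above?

A right/down-only route from a1 to d3 makes exactly 2 down-moves and 3 right-moves in some order.
With no other constraints that would be C(5,2) = 10 routes.
Split at c1 and multiply the segment counts (each segment already excludes blocked cells): a1→c1: 1; c1→d3: 2; product = 2.
That gives 2 routes.

2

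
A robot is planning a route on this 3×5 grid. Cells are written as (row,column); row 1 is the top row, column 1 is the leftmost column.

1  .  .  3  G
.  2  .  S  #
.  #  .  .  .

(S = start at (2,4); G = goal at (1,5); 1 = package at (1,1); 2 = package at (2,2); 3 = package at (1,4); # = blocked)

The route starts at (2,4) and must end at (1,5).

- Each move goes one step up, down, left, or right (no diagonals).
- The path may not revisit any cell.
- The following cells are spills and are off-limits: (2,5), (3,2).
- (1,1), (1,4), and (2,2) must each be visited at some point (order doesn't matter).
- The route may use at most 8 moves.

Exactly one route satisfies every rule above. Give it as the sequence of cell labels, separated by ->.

(2,4) -> (2,3) -> (2,2) -> (2,1) -> (1,1) -> (1,2) -> (1,3) -> (1,4) -> (1,5)

Any route must reach (1,1), (1,4), and (2,2) and still end at (1,5) within 8 moves, so the order of the required stops is forced.
Route from (2,4): 3× left (reaching (2,1)), up to (1,1), 4× right (reaching (1,5)) — 8 moves in all.
Check: all required cells visited; 8 ≤ 8 moves.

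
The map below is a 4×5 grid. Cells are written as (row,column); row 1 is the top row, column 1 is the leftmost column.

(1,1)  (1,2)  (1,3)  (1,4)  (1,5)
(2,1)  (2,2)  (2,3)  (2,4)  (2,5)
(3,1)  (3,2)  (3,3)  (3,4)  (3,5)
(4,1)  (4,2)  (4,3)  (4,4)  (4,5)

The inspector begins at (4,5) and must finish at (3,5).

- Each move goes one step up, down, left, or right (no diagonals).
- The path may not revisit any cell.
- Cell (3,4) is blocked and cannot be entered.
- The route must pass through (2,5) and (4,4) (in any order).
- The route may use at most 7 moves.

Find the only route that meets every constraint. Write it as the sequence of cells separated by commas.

(4,5), (4,4), (4,3), (3,3), (2,3), (2,4), (2,5), (3,5)

Any route must reach (2,5) and (4,4) and still end at (3,5) within 7 moves, so the order of the required stops is forced.
Route from (4,5): 2× left (reaching (4,3)), 2× up (reaching (2,3)), 2× right (reaching (2,5)), down to (3,5) — 7 moves in all.
Check: all required cells visited; 7 ≤ 7 moves.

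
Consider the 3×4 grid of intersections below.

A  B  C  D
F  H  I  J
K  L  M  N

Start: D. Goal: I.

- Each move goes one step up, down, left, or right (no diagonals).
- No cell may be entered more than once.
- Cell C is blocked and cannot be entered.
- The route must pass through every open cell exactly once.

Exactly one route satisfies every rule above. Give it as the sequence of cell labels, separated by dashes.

D - J - N - M - L - K - F - A - B - H - I

Need to visit all 11 open cells exactly once, starting at D and ending at I.
Route from D: down 2 to N, left 3 to K, up 2 to A, right 1 to B, down 1 to H, right 1 to I — 10 moves in all.
Check: all 11 open cells covered.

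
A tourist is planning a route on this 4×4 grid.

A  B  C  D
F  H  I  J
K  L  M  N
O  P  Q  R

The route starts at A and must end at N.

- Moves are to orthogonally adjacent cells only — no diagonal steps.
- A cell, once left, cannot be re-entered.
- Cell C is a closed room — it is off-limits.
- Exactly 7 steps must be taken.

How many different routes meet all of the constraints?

20

Need simple routes of exactly 7 moves from A to N (Manhattan distance 5, so 1 moves are spent on a detour and 1 undoing it).
Branch systematically from the start, pruning whenever the remaining move budget drops below the Manhattan distance to N or differs from it in parity. Grouping the completions by first move — via F: 14; via B: 6 — and summing: 14 + 6 = 20.
That gives 20 routes.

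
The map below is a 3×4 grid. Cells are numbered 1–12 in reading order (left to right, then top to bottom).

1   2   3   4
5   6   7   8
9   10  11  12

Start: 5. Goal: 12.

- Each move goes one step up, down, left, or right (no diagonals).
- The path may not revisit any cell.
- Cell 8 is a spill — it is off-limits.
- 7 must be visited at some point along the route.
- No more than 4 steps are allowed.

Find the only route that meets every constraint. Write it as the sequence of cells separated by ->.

5 -> 6 -> 7 -> 11 -> 12

Any route must reach 7 and still end at 12 within 4 moves, so the order of the required stops is forced.
Route from 5: right 2 to 7, down 1 to 11, right 1 to 12 — 4 moves in all.
Check: all required cells visited; 4 ≤ 4 moves.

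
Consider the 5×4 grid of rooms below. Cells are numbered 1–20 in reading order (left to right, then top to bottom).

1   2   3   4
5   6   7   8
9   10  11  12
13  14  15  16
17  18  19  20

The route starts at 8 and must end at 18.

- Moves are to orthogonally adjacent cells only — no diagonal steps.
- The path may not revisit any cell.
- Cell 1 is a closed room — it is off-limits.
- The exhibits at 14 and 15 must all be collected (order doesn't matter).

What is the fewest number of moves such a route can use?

5

Any route passes through 14 and 15 in some order between 8 and 18. Summing Manhattan distances along each leg and taking the cheapest ordering (8 → 15 → 14 → 18) gives a lower bound of 3 + 1 + 1 = 5 moves.
A route of 5 moves achieves this: 8 → 12 → 16 → 15 → 14 → 18.
Since 5 matches the lower bound, it is optimal.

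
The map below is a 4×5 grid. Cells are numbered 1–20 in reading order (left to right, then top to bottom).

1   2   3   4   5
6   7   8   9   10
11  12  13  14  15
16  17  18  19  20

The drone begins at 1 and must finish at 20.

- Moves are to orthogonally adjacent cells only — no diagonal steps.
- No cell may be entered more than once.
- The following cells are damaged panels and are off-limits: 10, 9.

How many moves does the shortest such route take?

7

The Manhattan distance from 1 to 20 is |1−4| + |1−5| = 7, so at least 7 moves are needed.
A route of 7 moves achieves this: 1 → 6 → 11 → 16 → 17 → 18 → 19 → 20.
Since 7 matches the lower bound, it is optimal.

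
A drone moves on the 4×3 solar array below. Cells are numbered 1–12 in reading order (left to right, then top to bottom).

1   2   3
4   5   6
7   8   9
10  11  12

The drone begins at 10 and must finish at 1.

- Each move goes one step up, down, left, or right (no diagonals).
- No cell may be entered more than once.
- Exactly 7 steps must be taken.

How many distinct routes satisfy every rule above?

16

Need simple routes of exactly 7 moves from 10 to 1 (Manhattan distance 3, so 2 moves are spent on a detour and 2 undoing it).
Branch systematically from the start, pruning whenever the remaining move budget drops below the Manhattan distance to 1 or differs from it in parity. Grouping the completions by first move — via 7: 5; via 11: 11 — and summing: 5 + 11 = 16.
That gives 16 routes.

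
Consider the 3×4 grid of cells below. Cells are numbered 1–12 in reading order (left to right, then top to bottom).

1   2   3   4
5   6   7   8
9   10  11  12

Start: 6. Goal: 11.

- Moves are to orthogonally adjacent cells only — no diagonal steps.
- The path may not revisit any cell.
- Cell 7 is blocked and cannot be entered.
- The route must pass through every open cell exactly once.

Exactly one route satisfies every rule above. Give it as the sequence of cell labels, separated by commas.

6, 10, 9, 5, 1, 2, 3, 4, 8, 12, 11

Need to visit all 11 open cells exactly once, starting at 6 and ending at 11.
Route from 6: down to 10, left to 9, 2× up (reaching 1), 3× right (reaching 4), 2× down (reaching 12), left to 11 — 10 moves in all.
Check: all 11 open cells covered.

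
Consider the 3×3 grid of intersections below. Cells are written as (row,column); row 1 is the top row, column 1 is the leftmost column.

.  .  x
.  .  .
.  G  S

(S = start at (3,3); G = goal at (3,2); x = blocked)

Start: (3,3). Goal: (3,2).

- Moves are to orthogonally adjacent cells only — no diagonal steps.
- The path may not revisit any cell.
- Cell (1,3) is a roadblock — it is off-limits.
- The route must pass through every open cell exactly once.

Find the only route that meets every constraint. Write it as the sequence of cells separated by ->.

(3,3) -> (2,3) -> (2,2) -> (1,2) -> (1,1) -> (2,1) -> (3,1) -> (3,2)

Need to visit all 8 open cells exactly once, starting at (3,3) and ending at (3,2).
Route from (3,3): up 1 to (2,3), left 1 to (2,2), up 1 to (1,2), left 1 to (1,1), down 2 to (3,1), right 1 to (3,2) — 7 moves in all.
Check: all 8 open cells covered.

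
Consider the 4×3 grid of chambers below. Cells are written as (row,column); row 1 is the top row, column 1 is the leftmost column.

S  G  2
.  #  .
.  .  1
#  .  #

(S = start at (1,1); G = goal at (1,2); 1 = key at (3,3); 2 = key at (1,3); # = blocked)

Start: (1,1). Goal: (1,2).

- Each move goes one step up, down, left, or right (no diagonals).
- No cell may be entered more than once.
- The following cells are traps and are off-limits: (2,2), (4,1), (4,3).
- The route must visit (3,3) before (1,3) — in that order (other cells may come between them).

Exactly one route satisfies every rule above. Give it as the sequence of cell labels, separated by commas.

The waypoints must appear in the order (3,3), (1,3), with no cell reused.
Route from (1,1): 2× down (reaching (3,1)), 2× right (reaching (3,3)), 2× up (reaching (1,3)), left to (1,2) — 7 moves in all.
Check: order respected (1 at step 4, 2 at step 6).

(1,1), (2,1), (3,1), (3,2), (3,3), (2,3), (1,3), (1,2)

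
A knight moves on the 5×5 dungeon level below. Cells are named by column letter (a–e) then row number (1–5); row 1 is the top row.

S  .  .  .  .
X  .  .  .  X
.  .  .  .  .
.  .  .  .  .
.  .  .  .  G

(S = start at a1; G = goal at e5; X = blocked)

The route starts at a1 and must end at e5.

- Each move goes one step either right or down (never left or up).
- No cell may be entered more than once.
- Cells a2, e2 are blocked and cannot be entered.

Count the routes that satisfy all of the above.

A right/down-only route from a1 to e5 makes exactly 4 down-moves and 4 right-moves in some order.
With no other constraints that would be C(8,4) = 70 routes.
Subtract routes through each blocked cell (inclusion–exclusion for overlaps): − through a2: 35 − through e2: 5 + through a2&e2: 1 → 31.
That gives 31 routes.

31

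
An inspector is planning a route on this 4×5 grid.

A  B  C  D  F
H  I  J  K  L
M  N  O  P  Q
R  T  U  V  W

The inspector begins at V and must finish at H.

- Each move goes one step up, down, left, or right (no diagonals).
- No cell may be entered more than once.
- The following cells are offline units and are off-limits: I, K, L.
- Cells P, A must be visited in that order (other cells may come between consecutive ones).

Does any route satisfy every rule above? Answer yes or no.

yes

One route that works: V → P → O → J → C → B → A → H.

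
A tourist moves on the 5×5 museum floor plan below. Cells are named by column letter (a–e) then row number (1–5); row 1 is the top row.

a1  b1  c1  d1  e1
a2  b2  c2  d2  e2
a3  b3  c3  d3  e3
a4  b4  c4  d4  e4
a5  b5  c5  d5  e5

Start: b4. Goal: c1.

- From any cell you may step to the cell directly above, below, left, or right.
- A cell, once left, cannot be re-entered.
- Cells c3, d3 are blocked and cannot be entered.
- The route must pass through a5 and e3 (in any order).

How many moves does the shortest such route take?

Any route passes through a5 and e3 in some order between b4 and c1. Summing Manhattan distances along each leg and taking the cheapest ordering (b4 → a5 → e3 → c1) gives a lower bound of 2 + 6 + 4 = 12 moves.
A route of 12 moves achieves this: b4 → a4 → a5 → b5 → c5 → c4 → d4 → e4 → e3 → e2 → e1 → d1 → c1.
Since 12 matches the lower bound, it is optimal.

12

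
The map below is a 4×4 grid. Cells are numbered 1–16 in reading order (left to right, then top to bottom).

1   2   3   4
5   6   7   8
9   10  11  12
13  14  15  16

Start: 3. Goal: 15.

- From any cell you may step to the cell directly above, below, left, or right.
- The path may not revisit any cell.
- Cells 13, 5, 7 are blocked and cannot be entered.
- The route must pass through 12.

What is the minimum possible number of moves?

5

Any route passes through 12 somewhere between 3 and 15. Summing Manhattan distances along the two legs (3 → 12 → 15) gives a lower bound of 3 + 2 = 5 moves.
A route of 5 moves achieves this: 3 → 4 → 8 → 12 → 16 → 15.
Since 5 matches the lower bound, it is optimal.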